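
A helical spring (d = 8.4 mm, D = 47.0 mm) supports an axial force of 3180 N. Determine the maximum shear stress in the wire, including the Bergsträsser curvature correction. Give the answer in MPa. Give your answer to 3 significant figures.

Spring index C = D/d = 47.0/8.4 = 5.5952
K_B = (4C+2)/(4C−3) = 24.381/19.381 = 1.2580
τ₀ = 8FD/(πd³) = 8·3180·47.0/(π·8.4³) = 1.19568e+06/1862 = 642.14 MPa
τ_max = K·τ₀ = 1.2580 × 642.14 = 807.8 MPa

808 MPa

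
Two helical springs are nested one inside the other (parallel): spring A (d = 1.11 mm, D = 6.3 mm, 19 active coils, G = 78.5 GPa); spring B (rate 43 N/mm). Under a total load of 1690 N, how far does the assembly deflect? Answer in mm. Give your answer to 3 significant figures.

k_A = Gd⁴/(8D³N_a) = (78.5×10³)(1.11⁴)/(8·6.3³·19) = 3.1354 N/mm
Parallel: k_eq = 3.1354 + 43 = 46.135 N/mm
δ = F/k_eq = 1690/46.135 = 36.631 mm

36.6 mm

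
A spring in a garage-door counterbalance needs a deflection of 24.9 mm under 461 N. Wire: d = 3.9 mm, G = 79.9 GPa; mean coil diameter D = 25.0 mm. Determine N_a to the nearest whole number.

Required rate k = F/δ = 461/24.9 = 18.514 N/mm
N_a = Gd⁴/(8D³k) = (79.9×10³ × 3.9⁴)/(8 × 25.0³ × 18.514)
    = 1.84844e+07 / 2.31426e+06 = 7.987 → 8 coils

8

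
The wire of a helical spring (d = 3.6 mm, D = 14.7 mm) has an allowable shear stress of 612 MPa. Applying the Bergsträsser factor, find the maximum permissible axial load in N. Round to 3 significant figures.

555 N

C = D/d = 14.7/3.6 = 4.0833
K_B = (4C+2)/(4C−3) = 18.333/13.333 = 1.3750
τ_max = K·8FD/(πd³) → F_max = τ_allow·πd³/(8DK)
F_max = 612·π·3.6³/(8·14.7·1.3750) = 89703/161.7 = 554.75 N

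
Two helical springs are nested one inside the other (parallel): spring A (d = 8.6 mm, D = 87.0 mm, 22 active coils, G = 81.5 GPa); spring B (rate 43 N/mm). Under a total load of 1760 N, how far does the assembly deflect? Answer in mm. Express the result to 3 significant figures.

k_A = Gd⁴/(8D³N_a) = (81.5×10³)(8.6⁴)/(8·87.0³·22) = 3.8466 N/mm
Parallel: k_eq = 3.8466 + 43 = 46.847 N/mm
δ = F/k_eq = 1760/46.847 = 37.569 mm

37.6 mm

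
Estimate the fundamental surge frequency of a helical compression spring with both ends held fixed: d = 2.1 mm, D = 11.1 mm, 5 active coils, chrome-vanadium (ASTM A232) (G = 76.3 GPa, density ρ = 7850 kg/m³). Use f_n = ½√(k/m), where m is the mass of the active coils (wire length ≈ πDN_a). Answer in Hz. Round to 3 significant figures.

k = Gd⁴/(8D³N_a) = (76.3×10³)(2.1⁴)/(8·11.1³·5) = 27.125 N/mm = 27125 N/m
Wire length L = πDN_a = π·11.1·5 = 174.36 mm
m = ρ·(πd²/4)·L = 7850 × 3.4636×10⁻⁶ m² × 0.17436 m = 0.0047407 kg
f_n = ½√(k/m) = 0.5·√(27125/0.0047407) = 0.5·√(5.7218e+06) = 1196 Hz

1200 Hz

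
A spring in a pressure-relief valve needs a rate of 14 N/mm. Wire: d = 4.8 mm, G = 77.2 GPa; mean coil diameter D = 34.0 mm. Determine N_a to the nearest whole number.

9

N_a = Gd⁴/(8D³k) = (77.2×10³ × 4.8⁴)/(8 × 34.0³ × 14)
    = 4.0981e+07 / 4.40205e+06 = 9.31 → 9 coils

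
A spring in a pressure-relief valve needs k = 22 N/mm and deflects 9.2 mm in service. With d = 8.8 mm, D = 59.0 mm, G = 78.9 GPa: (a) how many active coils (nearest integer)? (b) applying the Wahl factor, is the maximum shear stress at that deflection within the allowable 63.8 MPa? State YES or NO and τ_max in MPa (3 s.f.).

(a) 13 coils; (b) YES, τ_max = 55.0 MPa

N_a = Gd⁴/(8D³k) = (78.9×10³)(8.8⁴)/(8·59.0³·22) = 13.09 → N_a = 13
Actual rate k = Gd⁴/(8D³·13) = 22.152 N/mm
Working load F = kδ = 22.152·9.2 = 203.8 N
C = 59.0/8.8 = 6.7045; K_W = (4C−1)/(4C−4)+0.615/C = 1.2232
τ_max = K_W·8FD/(πd³) = 1.2232·44.931 = 54.96 MPa
τ_max ≤ 63.8 MPa → acceptable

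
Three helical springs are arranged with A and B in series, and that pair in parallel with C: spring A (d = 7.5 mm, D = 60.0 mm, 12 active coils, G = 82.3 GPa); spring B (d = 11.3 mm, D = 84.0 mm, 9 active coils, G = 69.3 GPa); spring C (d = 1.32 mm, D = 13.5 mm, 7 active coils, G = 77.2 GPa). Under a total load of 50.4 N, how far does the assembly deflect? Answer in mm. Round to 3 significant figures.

4.93 mm

k_A = Gd⁴/(8D³N_a) = (82.3×10³)(7.5⁴)/(8·60.0³·12) = 12.558 N/mm
k_B = Gd⁴/(8D³N_a) = (69.3×10³)(11.3⁴)/(8·84.0³·9) = 26.477 N/mm
k_C = Gd⁴/(8D³N_a) = (77.2×10³)(1.32⁴)/(8·13.5³·7) = 1.7011 N/mm
Springs A,B series: k_AB = 1/(1/12.558+1/26.477) = 8.518 N/mm; parallel with C: k_eq = 8.518+1.7011 = 10.219 N/mm
δ = F/k_eq = 50.4/10.219 = 4.932 mm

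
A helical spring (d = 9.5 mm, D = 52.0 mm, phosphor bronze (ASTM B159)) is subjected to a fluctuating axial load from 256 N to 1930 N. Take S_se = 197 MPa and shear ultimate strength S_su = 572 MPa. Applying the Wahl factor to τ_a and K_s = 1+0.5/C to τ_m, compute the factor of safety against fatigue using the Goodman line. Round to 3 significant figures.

0.861

C = D/d = 52.0/9.5 = 5.4737; K_W = (4C−1)/(4C−4)+0.615/C = 1.2800; K_s = 1+0.5/C = 1.0913
F_a = (F_max−F_min)/2 = 837 N; F_m = (F_max+F_min)/2 = 1093 N
τ_a = K_W·8F_aD/(πd³) = 1.2800 × 129.27 = 165.47 MPa
τ_m = K_s·8F_mD/(πd³) = 1.0913 × 168.81 = 184.23 MPa
Goodman: 1/n_f = τ_a/S_se + τ_m/S_su = 165.47/197 + 184.23/572 = 0.83993 + 0.32208 = 1.162
n_f = 1/1.162 = 0.8606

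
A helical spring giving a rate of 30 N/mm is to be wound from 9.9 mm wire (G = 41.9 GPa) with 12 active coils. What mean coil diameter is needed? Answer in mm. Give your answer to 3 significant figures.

D = (Gd⁴/(8N_a·k))^(1/3) = (41.9×10³·9.9⁴/(8·12·30))^(1/3)
  = (139753)^(1/3) = 51.8944 mm

51.9 mm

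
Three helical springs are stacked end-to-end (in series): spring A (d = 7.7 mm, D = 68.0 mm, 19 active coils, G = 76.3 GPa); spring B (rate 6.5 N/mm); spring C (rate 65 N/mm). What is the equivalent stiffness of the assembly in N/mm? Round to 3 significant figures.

k_A = Gd⁴/(8D³N_a) = (76.3×10³)(7.7⁴)/(8·68.0³·19) = 5.612 N/mm
Series: 1/k_eq = 1/5.612 + 1/6.5 + 1/65 = 0.34742; k_eq = 2.8784 N/mm

2.88 N/mm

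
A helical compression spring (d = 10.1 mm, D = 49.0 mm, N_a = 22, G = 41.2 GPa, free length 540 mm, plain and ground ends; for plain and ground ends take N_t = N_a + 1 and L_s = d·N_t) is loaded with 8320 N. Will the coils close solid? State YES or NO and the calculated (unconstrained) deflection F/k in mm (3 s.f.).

k = Gd⁴/(8D³N_a) = (41.2×10³)(10.1⁴)/(8·49.0³·22) = 20.705 N/mm
N_t = 23; L_s = 10.1·23 = 232.3 mm; δ_solid = L₀ − L_s = 540 − 232.3 = 307.7 mm
δ = F/k = 8320/20.705 = 401.83 mm
δ ≥ δ_solid → spring goes solid

YES, δ = 402 mm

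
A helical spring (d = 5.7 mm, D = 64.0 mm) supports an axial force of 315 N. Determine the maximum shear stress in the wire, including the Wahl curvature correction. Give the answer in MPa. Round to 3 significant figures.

Spring index C = D/d = 64.0/5.7 = 11.2281
K_W = (4C−1)/(4C−4) + 0.615/C = 43.912/40.912 + 0.0548 = 1.1281
τ₀ = 8FD/(πd³) = 8·315·64.0/(π·5.7³) = 161280/581.8 = 277.21 MPa
τ_max = K·τ₀ = 1.1281 × 277.21 = 312.72 MPa

313 MPa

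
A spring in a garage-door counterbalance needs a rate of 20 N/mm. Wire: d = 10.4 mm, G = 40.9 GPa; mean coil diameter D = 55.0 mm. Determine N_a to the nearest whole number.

18

N_a = Gd⁴/(8D³k) = (40.9×10³ × 10.4⁴)/(8 × 55.0³ × 20)
    = 4.78472e+08 / 2.662e+07 = 17.97 → 18 coils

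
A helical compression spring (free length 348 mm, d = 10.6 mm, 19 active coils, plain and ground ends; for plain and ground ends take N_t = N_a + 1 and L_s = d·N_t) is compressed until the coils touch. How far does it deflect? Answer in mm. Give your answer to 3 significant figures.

136 mm

N_t = 20; L_s = 10.6·20 = 212 mm
δ_solid = L₀ − L_s = 348 − 212 = 136 mm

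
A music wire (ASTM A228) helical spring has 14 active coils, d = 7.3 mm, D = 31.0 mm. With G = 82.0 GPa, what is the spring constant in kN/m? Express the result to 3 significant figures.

k = Gd⁴/(8D³N_a) = (82.0×10³ × 7.3⁴) / (8 × 31.0³ × 14)
  = 2.32866e+08 / 3.33659e+06 = 69.791 N/mm

69.8 kN/m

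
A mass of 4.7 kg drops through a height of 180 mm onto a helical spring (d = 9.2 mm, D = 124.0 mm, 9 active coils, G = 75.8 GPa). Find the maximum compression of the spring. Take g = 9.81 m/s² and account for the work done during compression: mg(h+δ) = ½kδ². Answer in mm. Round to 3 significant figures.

k = Gd⁴/(8D³N_a) = (75.8×10³)(9.2⁴)/(8·124.0³·9) = 3.9557 N/mm
W = mg = 4.7 × 9.81 = 46.107 N
½kδ² − Wδ − Wh = 0 → δ = (W + √(W² + 2kWh))/k
δ = (46.107 + √(2125.9 + 65658.7))/3.9557 = (46.107 + 260.35)/3.9557 = 77.474 mm

77.5 mm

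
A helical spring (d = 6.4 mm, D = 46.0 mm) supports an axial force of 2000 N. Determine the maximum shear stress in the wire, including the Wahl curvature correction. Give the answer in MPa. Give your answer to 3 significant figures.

1080 MPa

Spring index C = D/d = 46.0/6.4 = 7.1875
K_W = (4C−1)/(4C−4) + 0.615/C = 27.750/24.750 + 0.0856 = 1.2068
τ₀ = 8FD/(πd³) = 8·2000·46.0/(π·6.4³) = 736000/823.55 = 893.69 MPa
τ_max = K·τ₀ = 1.2068 × 893.69 = 1078.5 MPa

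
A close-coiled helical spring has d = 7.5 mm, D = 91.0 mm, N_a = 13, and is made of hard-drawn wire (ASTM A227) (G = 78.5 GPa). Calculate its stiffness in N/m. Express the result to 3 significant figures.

3170 N/m

k = Gd⁴/(8D³N_a) = (78.5×10³ × 7.5⁴) / (8 × 91.0³ × 13)
  = 2.48379e+08 / 7.83714e+07 = 3.1693 N/mm = 3169.3 N/m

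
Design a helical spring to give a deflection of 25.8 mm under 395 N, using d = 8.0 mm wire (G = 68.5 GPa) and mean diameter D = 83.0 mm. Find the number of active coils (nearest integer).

Required rate k = F/δ = 395/25.8 = 15.31 N/mm
N_a = Gd⁴/(8D³k) = (68.5×10³ × 8.0⁴)/(8 × 83.0³ × 15.31)
    = 2.80576e+08 / 7.00328e+07 = 4.006 → 4 coils

4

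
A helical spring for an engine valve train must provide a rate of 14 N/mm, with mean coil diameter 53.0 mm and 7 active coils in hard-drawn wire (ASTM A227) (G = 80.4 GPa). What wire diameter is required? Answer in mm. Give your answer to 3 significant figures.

6.17 mm

d = (8D³N_a·k / G)^(1/4) = (8·53.0³·7·14 / (80.4×10³))^0.25
  = (1451.7)^0.25 = 6.1727 mm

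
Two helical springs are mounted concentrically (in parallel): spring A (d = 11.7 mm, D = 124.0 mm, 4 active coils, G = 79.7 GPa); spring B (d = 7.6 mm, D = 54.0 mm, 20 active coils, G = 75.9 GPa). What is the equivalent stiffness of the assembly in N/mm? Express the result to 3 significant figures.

34.5 N/mm

k_A = Gd⁴/(8D³N_a) = (79.7×10³)(11.7⁴)/(8·124.0³·4) = 24.479 N/mm
k_B = Gd⁴/(8D³N_a) = (75.9×10³)(7.6⁴)/(8·54.0³·20) = 10.051 N/mm
Parallel: k_eq = 24.479 + 10.051 = 34.529 N/mm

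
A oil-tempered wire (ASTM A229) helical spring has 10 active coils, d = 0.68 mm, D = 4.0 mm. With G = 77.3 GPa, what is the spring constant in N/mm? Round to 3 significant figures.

3.23 N/mm

k = Gd⁴/(8D³N_a) = (77.3×10³ × 0.68⁴) / (8 × 4.0³ × 10)
  = 16527.8 / 5120 = 3.2281 N/mm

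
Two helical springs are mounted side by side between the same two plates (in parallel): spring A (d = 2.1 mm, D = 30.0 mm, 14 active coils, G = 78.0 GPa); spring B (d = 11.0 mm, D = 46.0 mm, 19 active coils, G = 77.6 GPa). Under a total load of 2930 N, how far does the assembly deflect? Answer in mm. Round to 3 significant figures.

37.9 mm

k_A = Gd⁴/(8D³N_a) = (78.0×10³)(2.1⁴)/(8·30.0³·14) = 0.50164 N/mm
k_B = Gd⁴/(8D³N_a) = (77.6×10³)(11.0⁴)/(8·46.0³·19) = 76.792 N/mm
Parallel: k_eq = 0.50164 + 76.792 = 77.294 N/mm
δ = F/k_eq = 2930/77.294 = 37.907 mm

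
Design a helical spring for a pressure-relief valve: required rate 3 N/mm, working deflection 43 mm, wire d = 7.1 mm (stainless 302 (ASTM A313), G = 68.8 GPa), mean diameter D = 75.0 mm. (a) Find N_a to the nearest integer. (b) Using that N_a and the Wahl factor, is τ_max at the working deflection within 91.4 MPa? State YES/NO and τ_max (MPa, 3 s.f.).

(a) 17 coils; (b) YES, τ_max = 79.5 MPa

N_a = Gd⁴/(8D³k) = (68.8×10³)(7.1⁴)/(8·75.0³·3) = 17.27 → N_a = 17
Actual rate k = Gd⁴/(8D³·17) = 3.0472 N/mm
Working load F = kδ = 3.0472·43 = 131.03 N
C = 75.0/7.1 = 10.5634; K_W = (4C−1)/(4C−4)+0.615/C = 1.1366
τ_max = K_W·8FD/(πd³) = 1.1366·69.919 = 79.473 MPa
τ_max ≤ 91.4 MPa → acceptable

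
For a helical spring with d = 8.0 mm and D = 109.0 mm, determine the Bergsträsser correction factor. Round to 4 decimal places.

1.0971

C = D/d = 109.0/8.0 = 13.6250
K_B = (4C+2)/(4C−3) = 56.500/51.500 = 1.0971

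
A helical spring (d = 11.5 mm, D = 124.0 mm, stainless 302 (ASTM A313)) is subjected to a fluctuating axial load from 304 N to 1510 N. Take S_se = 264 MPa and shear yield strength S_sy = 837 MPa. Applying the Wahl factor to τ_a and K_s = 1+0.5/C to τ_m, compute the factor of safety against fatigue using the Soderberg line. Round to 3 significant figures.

C = D/d = 124.0/11.5 = 10.7826; K_W = (4C−1)/(4C−4)+0.615/C = 1.1337; K_s = 1+0.5/C = 1.0464
F_a = (F_max−F_min)/2 = 603 N; F_m = (F_max+F_min)/2 = 907 N
τ_a = K_W·8F_aD/(πd³) = 1.1337 × 125.19 = 141.93 MPa
τ_m = K_s·8F_mD/(πd³) = 1.0464 × 188.31 = 197.04 MPa
Soderberg: 1/n_f = τ_a/S_se + τ_m/S_sy = 141.93/264 + 197.04/837 = 0.53763 + 0.23542 = 0.77304
n_f = 1/0.77304 = 1.294

1.29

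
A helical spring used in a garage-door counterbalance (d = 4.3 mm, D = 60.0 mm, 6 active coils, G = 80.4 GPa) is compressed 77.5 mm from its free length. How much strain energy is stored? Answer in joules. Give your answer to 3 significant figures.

k = Gd⁴/(8D³N_a) = (80.4×10³)(4.3⁴)/(8·60.0³·6) = 2.6512 N/mm
U = ½kδ² = 0.5 × 2.6512 × 77.5² = 7961.7 N·mm = 7.9617 J

7.96 J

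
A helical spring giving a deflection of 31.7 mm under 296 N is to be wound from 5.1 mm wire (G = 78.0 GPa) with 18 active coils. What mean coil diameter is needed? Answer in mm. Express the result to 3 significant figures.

34.0 mm

Required rate k = F/δ = 296/31.7 = 9.3375 N/mm
D = (Gd⁴/(8N_a·k))^(1/3) = (78.0×10³·5.1⁴/(8·18·9.3375))^(1/3)
  = (39244.6)^(1/3) = 33.9829 mm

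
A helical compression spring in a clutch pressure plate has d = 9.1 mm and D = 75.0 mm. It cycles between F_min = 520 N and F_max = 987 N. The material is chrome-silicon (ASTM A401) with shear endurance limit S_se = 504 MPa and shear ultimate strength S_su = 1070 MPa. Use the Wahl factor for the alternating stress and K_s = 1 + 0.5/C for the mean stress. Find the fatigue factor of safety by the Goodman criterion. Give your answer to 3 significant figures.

C = D/d = 75.0/9.1 = 8.2418; K_W = (4C−1)/(4C−4)+0.615/C = 1.1782; K_s = 1+0.5/C = 1.0607
F_a = (F_max−F_min)/2 = 233.5 N; F_m = (F_max+F_min)/2 = 753.5 N
τ_a = K_W·8F_aD/(πd³) = 1.1782 × 59.179 = 69.723 MPa
τ_m = K_s·8F_mD/(πd³) = 1.0607 × 190.97 = 202.55 MPa
Goodman: 1/n_f = τ_a/S_se + τ_m/S_su = 69.723/504 + 202.55/1070 = 0.13834 + 0.18930 = 0.32764
n_f = 1/0.32764 = 3.052

3.05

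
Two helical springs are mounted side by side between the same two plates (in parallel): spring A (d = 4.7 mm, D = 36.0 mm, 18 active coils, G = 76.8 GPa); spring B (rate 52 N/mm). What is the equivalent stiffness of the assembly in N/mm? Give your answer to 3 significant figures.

k_A = Gd⁴/(8D³N_a) = (76.8×10³)(4.7⁴)/(8·36.0³·18) = 5.5781 N/mm
Parallel: k_eq = 5.5781 + 52 = 57.578 N/mm

57.6 N/mm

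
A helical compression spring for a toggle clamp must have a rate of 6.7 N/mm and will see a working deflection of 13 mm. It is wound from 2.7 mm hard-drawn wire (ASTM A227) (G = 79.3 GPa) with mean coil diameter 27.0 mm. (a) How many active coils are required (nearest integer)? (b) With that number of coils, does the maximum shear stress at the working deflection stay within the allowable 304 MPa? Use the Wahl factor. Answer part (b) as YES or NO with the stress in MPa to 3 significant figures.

(a) 4 coils; (b) NO, τ_max = 348 MPa

N_a = Gd⁴/(8D³k) = (79.3×10³)(2.7⁴)/(8·27.0³·6.7) = 3.995 → N_a = 4
Actual rate k = Gd⁴/(8D³·4) = 6.6909 N/mm
Working load F = kδ = 6.6909·13 = 86.982 N
C = 27.0/2.7 = 10.0000; K_W = (4C−1)/(4C−4)+0.615/C = 1.1448
τ_max = K_W·8FD/(πd³) = 1.1448·303.84 = 347.84 MPa
τ_max > 304 MPa → exceeds allowable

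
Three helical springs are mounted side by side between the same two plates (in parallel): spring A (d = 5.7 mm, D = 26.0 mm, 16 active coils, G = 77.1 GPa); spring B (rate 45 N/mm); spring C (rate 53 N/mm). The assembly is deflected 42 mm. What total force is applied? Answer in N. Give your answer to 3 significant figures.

5640 N

k_A = Gd⁴/(8D³N_a) = (77.1×10³)(5.7⁴)/(8·26.0³·16) = 36.176 N/mm
Parallel: k_eq = 36.176 + 45 + 53 = 134.18 N/mm
F = k_eq·δ = 134.18·42 = 5635.4 N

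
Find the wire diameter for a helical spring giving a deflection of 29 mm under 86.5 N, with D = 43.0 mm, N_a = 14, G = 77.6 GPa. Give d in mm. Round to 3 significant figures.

4.30 mm

Required rate k = F/δ = 86.5/29 = 2.9828 N/mm
d = (8D³N_a·k / G)^(1/4) = (8·43.0³·14·2.9828 / (77.6×10³))^0.25
  = (342.28)^0.25 = 4.3013 mm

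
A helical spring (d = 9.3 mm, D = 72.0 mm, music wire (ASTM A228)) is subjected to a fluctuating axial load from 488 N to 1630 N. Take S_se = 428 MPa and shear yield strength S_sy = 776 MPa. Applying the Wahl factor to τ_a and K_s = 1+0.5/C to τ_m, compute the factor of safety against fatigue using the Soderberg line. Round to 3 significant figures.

C = D/d = 72.0/9.3 = 7.7419; K_W = (4C−1)/(4C−4)+0.615/C = 1.1907; K_s = 1+0.5/C = 1.0646
F_a = (F_max−F_min)/2 = 571 N; F_m = (F_max+F_min)/2 = 1059 N
τ_a = K_W·8F_aD/(πd³) = 1.1907 × 130.15 = 154.97 MPa
τ_m = K_s·8F_mD/(πd³) = 1.0646 × 241.39 = 256.98 MPa
Soderberg: 1/n_f = τ_a/S_se + τ_m/S_sy = 154.97/428 + 256.98/776 = 0.36209 + 0.33116 = 0.69325
n_f = 1/0.69325 = 1.442

1.44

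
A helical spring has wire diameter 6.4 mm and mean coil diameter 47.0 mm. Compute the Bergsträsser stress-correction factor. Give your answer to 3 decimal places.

C = D/d = 47.0/6.4 = 7.3438
K_B = (4C+2)/(4C−3) = 31.375/26.375 = 1.1896

1.190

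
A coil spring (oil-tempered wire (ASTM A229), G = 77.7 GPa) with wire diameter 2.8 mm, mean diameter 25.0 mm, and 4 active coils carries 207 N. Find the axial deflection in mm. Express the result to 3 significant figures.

21.7 mm

k = Gd⁴/(8D³N_a) = (77.7×10³)(2.8⁴)/(8·25.0³·4) = 9.5518 N/mm
δ = F/k = 207 / 9.5518 = 21.671 mm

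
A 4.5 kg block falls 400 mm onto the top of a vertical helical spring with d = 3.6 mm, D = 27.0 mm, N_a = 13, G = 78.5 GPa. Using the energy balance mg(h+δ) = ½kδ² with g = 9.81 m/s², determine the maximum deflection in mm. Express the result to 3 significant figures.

k = Gd⁴/(8D³N_a) = (78.5×10³)(3.6⁴)/(8·27.0³·13) = 6.441 N/mm
W = mg = 4.5 × 9.81 = 44.145 N
½kδ² − Wδ − Wh = 0 → δ = (W + √(W² + 2kWh))/k
δ = (44.145 + √(1948.8 + 227471))/6.441 = (44.145 + 478.98)/6.441 = 81.217 mm

81.2 mm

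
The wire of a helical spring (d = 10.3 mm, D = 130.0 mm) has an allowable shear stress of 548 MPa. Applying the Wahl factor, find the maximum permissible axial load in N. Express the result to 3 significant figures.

C = D/d = 130.0/10.3 = 12.6214
K_W = (4C−1)/(4C−4) + 0.615/C = 49.485/46.485 + 0.0487 = 1.1133
τ_max = K·8FD/(πd³) → F_max = τ_allow·πd³/(8DK)
F_max = 548·π·10.3³/(8·130.0·1.1133) = 1.8812e+06/1157.8 = 1624.8 N

1620 N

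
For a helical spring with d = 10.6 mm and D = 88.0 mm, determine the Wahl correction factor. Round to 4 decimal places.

C = D/d = 88.0/10.6 = 8.3019
K_W = (4C−1)/(4C−4) + 0.615/C = 32.208/29.208 + 0.0741 = 1.1768

1.1768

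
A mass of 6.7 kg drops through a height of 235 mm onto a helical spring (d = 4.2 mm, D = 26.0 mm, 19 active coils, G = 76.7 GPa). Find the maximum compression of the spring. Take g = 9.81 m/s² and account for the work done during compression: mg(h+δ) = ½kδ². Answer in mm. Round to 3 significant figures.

k = Gd⁴/(8D³N_a) = (76.7×10³)(4.2⁴)/(8·26.0³·19) = 8.9336 N/mm
W = mg = 6.7 × 9.81 = 65.727 N
½kδ² − Wδ − Wh = 0 → δ = (W + √(W² + 2kWh))/k
δ = (65.727 + √(4320 + 275976))/8.9336 = (65.727 + 529.43)/8.9336 = 66.62 mm

66.6 mm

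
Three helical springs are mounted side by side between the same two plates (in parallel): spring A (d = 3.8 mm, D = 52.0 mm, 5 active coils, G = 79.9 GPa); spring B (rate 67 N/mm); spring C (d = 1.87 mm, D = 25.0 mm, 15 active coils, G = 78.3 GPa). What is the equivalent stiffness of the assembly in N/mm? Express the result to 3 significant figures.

70.5 N/mm

k_A = Gd⁴/(8D³N_a) = (79.9×10³)(3.8⁴)/(8·52.0³·5) = 2.9622 N/mm
k_C = Gd⁴/(8D³N_a) = (78.3×10³)(1.87⁴)/(8·25.0³·15) = 0.51065 N/mm
Parallel: k_eq = 2.9622 + 67 + 0.51065 = 70.473 N/mm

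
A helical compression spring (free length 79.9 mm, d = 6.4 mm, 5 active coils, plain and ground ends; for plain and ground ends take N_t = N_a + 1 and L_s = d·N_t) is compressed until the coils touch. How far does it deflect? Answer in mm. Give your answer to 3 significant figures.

41.5 mm

N_t = 6; L_s = 6.4·6 = 38.4 mm
δ_solid = L₀ − L_s = 79.9 − 38.4 = 41.5 mm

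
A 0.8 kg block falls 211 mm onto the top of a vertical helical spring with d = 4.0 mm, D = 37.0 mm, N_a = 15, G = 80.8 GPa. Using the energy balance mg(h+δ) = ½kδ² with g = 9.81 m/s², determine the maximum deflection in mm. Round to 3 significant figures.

k = Gd⁴/(8D³N_a) = (80.8×10³)(4.0⁴)/(8·37.0³·15) = 3.403 N/mm
W = mg = 0.8 × 9.81 = 7.848 N
½kδ² − Wδ − Wh = 0 → δ = (W + √(W² + 2kWh))/k
δ = (7.848 + √(61.591 + 11270.3))/3.403 = (7.848 + 106.45)/3.403 = 33.588 mm

33.6 mm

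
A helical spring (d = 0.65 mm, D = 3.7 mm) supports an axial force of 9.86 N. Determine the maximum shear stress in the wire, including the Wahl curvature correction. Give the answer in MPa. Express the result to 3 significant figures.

Spring index C = D/d = 3.7/0.65 = 5.6923
K_W = (4C−1)/(4C−4) + 0.615/C = 21.769/18.769 + 0.1080 = 1.2679
τ₀ = 8FD/(πd³) = 8·9.86·3.7/(π·0.65³) = 291.856/0.86276 = 338.28 MPa
τ_max = K·τ₀ = 1.2679 × 338.28 = 428.9 MPa

429 MPa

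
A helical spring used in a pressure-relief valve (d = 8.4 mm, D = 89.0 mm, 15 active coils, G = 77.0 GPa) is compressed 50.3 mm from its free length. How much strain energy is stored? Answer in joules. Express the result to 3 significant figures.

5.73 J

k = Gd⁴/(8D³N_a) = (77.0×10³)(8.4⁴)/(8·89.0³·15) = 4.5317 N/mm
U = ½kδ² = 0.5 × 4.5317 × 50.3² = 5732.7 N·mm = 5.7327 J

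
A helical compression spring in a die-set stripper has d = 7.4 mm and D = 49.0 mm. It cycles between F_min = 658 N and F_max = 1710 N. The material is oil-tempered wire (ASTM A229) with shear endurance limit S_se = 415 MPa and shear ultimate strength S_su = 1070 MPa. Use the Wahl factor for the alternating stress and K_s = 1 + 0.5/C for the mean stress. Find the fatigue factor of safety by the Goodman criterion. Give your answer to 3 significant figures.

1.18

C = D/d = 49.0/7.4 = 6.6216; K_W = (4C−1)/(4C−4)+0.615/C = 1.2263; K_s = 1+0.5/C = 1.0755
F_a = (F_max−F_min)/2 = 526 N; F_m = (F_max+F_min)/2 = 1184 N
τ_a = K_W·8F_aD/(πd³) = 1.2263 × 161.97 = 198.62 MPa
τ_m = K_s·8F_mD/(πd³) = 1.0755 × 364.58 = 392.11 MPa
Goodman: 1/n_f = τ_a/S_se + τ_m/S_su = 198.62/415 + 392.11/1070 = 0.47860 + 0.36646 = 0.84506
n_f = 1/0.84506 = 1.183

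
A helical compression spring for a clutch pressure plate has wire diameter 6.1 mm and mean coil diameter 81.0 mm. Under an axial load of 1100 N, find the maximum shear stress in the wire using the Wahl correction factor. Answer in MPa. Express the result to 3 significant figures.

1110 MPa

Spring index C = D/d = 81.0/6.1 = 13.2787
K_W = (4C−1)/(4C−4) + 0.615/C = 52.115/49.115 + 0.0463 = 1.1074
τ₀ = 8FD/(πd³) = 8·1100·81.0/(π·6.1³) = 712800/713.08 = 999.6 MPa
τ_max = K·τ₀ = 1.1074 × 999.6 = 1107 MPa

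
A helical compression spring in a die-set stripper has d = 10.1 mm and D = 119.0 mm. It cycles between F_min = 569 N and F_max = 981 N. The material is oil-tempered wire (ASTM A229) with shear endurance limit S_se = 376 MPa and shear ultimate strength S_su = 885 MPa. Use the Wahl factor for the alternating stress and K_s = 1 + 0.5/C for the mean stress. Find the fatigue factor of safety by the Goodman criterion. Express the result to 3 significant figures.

2.23

C = D/d = 119.0/10.1 = 11.7822; K_W = (4C−1)/(4C−4)+0.615/C = 1.1218; K_s = 1+0.5/C = 1.0424
F_a = (F_max−F_min)/2 = 206 N; F_m = (F_max+F_min)/2 = 775 N
τ_a = K_W·8F_aD/(πd³) = 1.1218 × 60.588 = 67.966 MPa
τ_m = K_s·8F_mD/(πd³) = 1.0424 × 227.94 = 237.62 MPa
Goodman: 1/n_f = τ_a/S_se + τ_m/S_su = 67.966/376 + 237.62/885 = 0.18076 + 0.26849 = 0.44925
n_f = 1/0.44925 = 2.226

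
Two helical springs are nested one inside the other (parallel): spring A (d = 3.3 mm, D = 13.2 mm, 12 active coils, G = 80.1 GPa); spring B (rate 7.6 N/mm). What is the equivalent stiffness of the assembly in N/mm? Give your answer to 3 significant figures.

50.6 N/mm

k_A = Gd⁴/(8D³N_a) = (80.1×10³)(3.3⁴)/(8·13.2³·12) = 43.022 N/mm
Parallel: k_eq = 43.022 + 7.6 = 50.622 N/mm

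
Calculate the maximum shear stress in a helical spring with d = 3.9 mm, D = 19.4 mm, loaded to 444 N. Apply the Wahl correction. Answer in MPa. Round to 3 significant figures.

485 MPa

Spring index C = D/d = 19.4/3.9 = 4.9744
K_W = (4C−1)/(4C−4) + 0.615/C = 18.897/15.897 + 0.1236 = 1.3123
τ₀ = 8FD/(πd³) = 8·444·19.4/(π·3.9³) = 68908.8/186.36 = 369.77 MPa
τ_max = K·τ₀ = 1.3123 × 369.77 = 485.26 MPa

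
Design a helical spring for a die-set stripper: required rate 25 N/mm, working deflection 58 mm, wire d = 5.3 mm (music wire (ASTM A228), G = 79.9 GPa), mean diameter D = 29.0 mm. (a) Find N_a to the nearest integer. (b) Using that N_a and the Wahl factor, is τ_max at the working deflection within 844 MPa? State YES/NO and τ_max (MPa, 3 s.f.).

N_a = Gd⁴/(8D³k) = (79.9×10³)(5.3⁴)/(8·29.0³·25) = 12.92 → N_a = 13
Actual rate k = Gd⁴/(8D³·13) = 24.856 N/mm
Working load F = kδ = 24.856·58 = 1441.6 N
C = 29.0/5.3 = 5.4717; K_W = (4C−1)/(4C−4)+0.615/C = 1.2801
τ_max = K_W·8FD/(πd³) = 1.2801·715.09 = 915.4 MPa
τ_max > 844 MPa → exceeds allowable

(a) 13 coils; (b) NO, τ_max = 915 MPa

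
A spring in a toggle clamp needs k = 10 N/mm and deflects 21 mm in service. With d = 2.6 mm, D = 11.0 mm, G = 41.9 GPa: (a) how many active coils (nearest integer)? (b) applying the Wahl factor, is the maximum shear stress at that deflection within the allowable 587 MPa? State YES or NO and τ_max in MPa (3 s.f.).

N_a = Gd⁴/(8D³k) = (41.9×10³)(2.6⁴)/(8·11.0³·10) = 17.98 → N_a = 18
Actual rate k = Gd⁴/(8D³·18) = 9.99 N/mm
Working load F = kδ = 9.99·21 = 209.79 N
C = 11.0/2.6 = 4.2308; K_W = (4C−1)/(4C−4)+0.615/C = 1.3775
τ_max = K_W·8FD/(πd³) = 1.3775·334.35 = 460.57 MPa
τ_max ≤ 587 MPa → acceptable

(a) 18 coils; (b) YES, τ_max = 461 MPa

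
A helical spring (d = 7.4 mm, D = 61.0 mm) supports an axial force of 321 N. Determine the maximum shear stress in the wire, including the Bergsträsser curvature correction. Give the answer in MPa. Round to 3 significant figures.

144 MPa

Spring index C = D/d = 61.0/7.4 = 8.2432
K_B = (4C+2)/(4C−3) = 34.973/29.973 = 1.1668
τ₀ = 8FD/(πd³) = 8·321·61.0/(π·7.4³) = 156648/1273 = 123.05 MPa
τ_max = K·τ₀ = 1.1668 × 123.05 = 143.58 MPa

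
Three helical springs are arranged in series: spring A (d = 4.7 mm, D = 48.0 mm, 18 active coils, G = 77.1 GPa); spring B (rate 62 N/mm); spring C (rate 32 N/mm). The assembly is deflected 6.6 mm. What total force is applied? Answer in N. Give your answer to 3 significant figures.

k_A = Gd⁴/(8D³N_a) = (77.1×10³)(4.7⁴)/(8·48.0³·18) = 2.3624 N/mm
Series: 1/k_eq = 1/2.3624 + 1/62 + 1/32 = 0.47067; k_eq = 2.1246 N/mm
F = k_eq·δ = 2.1246·6.6 = 14.023 N

14.0 N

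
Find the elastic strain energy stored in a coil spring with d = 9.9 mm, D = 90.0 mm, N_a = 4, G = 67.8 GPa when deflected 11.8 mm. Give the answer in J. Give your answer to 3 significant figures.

k = Gd⁴/(8D³N_a) = (67.8×10³)(9.9⁴)/(8·90.0³·4) = 27.919 N/mm
U = ½kδ² = 0.5 × 27.919 × 11.8² = 1943.7 N·mm = 1.9437 J

1.94 J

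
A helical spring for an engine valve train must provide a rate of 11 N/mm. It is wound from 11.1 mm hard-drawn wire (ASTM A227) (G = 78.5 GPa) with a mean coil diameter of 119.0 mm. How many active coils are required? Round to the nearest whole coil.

8

N_a = Gd⁴/(8D³k) = (78.5×10³ × 11.1⁴)/(8 × 119.0³ × 11)
    = 1.19169e+09 / 1.48294e+08 = 8.036 → 8 coils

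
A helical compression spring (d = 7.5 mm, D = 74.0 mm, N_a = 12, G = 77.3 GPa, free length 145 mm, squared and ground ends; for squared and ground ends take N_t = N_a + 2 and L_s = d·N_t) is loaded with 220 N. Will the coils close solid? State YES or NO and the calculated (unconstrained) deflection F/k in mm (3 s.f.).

NO, δ = 35.0 mm

k = Gd⁴/(8D³N_a) = (77.3×10³)(7.5⁴)/(8·74.0³·12) = 6.2872 N/mm
N_t = 14; L_s = 7.5·14 = 105 mm; δ_solid = L₀ − L_s = 145 − 105 = 40 mm
δ = F/k = 220/6.2872 = 34.992 mm
δ < δ_solid → spring does not go solid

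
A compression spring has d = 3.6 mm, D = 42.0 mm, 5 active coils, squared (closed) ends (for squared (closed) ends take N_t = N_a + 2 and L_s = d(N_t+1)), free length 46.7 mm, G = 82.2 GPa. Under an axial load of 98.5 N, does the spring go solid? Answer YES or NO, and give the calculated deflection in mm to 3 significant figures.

YES, δ = 21.1 mm

k = Gd⁴/(8D³N_a) = (82.2×10³)(3.6⁴)/(8·42.0³·5) = 4.6588 N/mm
N_t = 7; L_s = 3.6·8 = 28.8 mm; δ_solid = L₀ − L_s = 46.7 − 28.8 = 17.9 mm
δ = F/k = 98.5/4.6588 = 21.143 mm
δ ≥ δ_solid → spring goes solid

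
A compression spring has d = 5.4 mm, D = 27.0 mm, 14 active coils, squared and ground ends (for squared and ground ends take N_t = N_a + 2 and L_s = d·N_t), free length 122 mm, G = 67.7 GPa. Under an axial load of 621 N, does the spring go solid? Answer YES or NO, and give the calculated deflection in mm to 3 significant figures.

NO, δ = 23.8 mm

k = Gd⁴/(8D³N_a) = (67.7×10³)(5.4⁴)/(8·27.0³·14) = 26.113 N/mm
N_t = 16; L_s = 5.4·16 = 86.4 mm; δ_solid = L₀ − L_s = 122 − 86.4 = 35.6 mm
δ = F/k = 621/26.113 = 23.781 mm
δ < δ_solid → spring does not go solid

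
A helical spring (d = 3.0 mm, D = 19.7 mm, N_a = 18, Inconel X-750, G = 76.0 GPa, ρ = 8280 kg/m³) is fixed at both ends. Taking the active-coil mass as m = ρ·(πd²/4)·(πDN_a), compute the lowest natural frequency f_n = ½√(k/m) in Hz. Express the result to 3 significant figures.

146 Hz

k = Gd⁴/(8D³N_a) = (76.0×10³)(3.0⁴)/(8·19.7³·18) = 5.5916 N/mm = 5591.6 N/m
Wire length L = πDN_a = π·19.7·18 = 1114 mm
m = ρ·(πd²/4)·L = 8280 × 7.0686×10⁻⁶ m² × 1.114 m = 0.065201 kg
f_n = ½√(k/m) = 0.5·√(5591.6/0.065201) = 0.5·√(85760) = 146.42 Hz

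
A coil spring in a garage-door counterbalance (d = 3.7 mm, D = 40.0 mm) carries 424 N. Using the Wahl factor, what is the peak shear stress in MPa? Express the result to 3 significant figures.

966 MPa

Spring index C = D/d = 40.0/3.7 = 10.8108
K_W = (4C−1)/(4C−4) + 0.615/C = 42.243/39.243 + 0.0569 = 1.1333
τ₀ = 8FD/(πd³) = 8·424·40.0/(π·3.7³) = 135680/159.13 = 852.63 MPa
τ_max = K·τ₀ = 1.1333 × 852.63 = 966.31 MPa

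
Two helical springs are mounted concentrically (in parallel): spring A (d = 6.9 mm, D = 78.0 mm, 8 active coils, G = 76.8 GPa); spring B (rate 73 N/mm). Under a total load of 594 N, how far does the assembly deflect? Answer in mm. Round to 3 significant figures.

k_A = Gd⁴/(8D³N_a) = (76.8×10³)(6.9⁴)/(8·78.0³·8) = 5.7318 N/mm
Parallel: k_eq = 5.7318 + 73 = 78.732 N/mm
δ = F/k_eq = 594/78.732 = 7.5446 mm

7.54 mm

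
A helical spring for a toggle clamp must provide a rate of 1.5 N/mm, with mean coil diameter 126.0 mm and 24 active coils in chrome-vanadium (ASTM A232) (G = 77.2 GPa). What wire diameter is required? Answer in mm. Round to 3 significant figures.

d = (8D³N_a·k / G)^(1/4) = (8·126.0³·24·1.5 / (77.2×10³))^0.25
  = (7462.5)^0.25 = 9.2944 mm

9.29 mm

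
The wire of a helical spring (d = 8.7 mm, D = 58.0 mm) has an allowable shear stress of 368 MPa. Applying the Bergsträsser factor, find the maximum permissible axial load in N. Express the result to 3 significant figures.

C = D/d = 58.0/8.7 = 6.6667
K_B = (4C+2)/(4C−3) = 28.667/23.667 = 1.2113
τ_max = K·8FD/(πd³) → F_max = τ_allow·πd³/(8DK)
F_max = 368·π·8.7³/(8·58.0·1.2113) = 7.613e+05/562.03 = 1354.6 N

1350 N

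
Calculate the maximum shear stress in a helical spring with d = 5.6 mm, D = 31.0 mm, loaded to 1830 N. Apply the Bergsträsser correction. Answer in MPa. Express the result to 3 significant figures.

Spring index C = D/d = 31.0/5.6 = 5.5357
K_B = (4C+2)/(4C−3) = 24.143/19.143 = 1.2612
τ₀ = 8FD/(πd³) = 8·1830·31.0/(π·5.6³) = 453840/551.71 = 822.6 MPa
τ_max = K·τ₀ = 1.2612 × 822.6 = 1037.5 MPa

1040 MPa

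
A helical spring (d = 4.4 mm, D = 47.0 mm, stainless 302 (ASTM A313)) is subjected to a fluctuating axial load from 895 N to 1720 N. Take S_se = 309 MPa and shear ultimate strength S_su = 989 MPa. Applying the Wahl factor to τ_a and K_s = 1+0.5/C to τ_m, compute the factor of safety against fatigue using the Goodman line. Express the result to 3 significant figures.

C = D/d = 47.0/4.4 = 10.6818; K_W = (4C−1)/(4C−4)+0.615/C = 1.1350; K_s = 1+0.5/C = 1.0468
F_a = (F_max−F_min)/2 = 412.5 N; F_m = (F_max+F_min)/2 = 1307.5 N
τ_a = K_W·8F_aD/(πd³) = 1.1350 × 579.57 = 657.83 MPa
τ_m = K_s·8F_mD/(πd³) = 1.0468 × 1837.1 = 1923 MPa
Goodman: 1/n_f = τ_a/S_se + τ_m/S_su = 657.83/309 + 1923/989 = 2.12891 + 1.94443 = 4.0733
n_f = 1/4.0733 = 0.2455

0.245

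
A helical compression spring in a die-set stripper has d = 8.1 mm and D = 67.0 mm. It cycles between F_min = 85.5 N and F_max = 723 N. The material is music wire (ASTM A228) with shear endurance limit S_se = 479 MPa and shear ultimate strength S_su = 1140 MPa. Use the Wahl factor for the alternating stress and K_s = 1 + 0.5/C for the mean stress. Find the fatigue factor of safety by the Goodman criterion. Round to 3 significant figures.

C = D/d = 67.0/8.1 = 8.2716; K_W = (4C−1)/(4C−4)+0.615/C = 1.1775; K_s = 1+0.5/C = 1.0604
F_a = (F_max−F_min)/2 = 318.75 N; F_m = (F_max+F_min)/2 = 404.25 N
τ_a = K_W·8F_aD/(πd³) = 1.1775 × 102.33 = 120.49 MPa
τ_m = K_s·8F_mD/(πd³) = 1.0604 × 129.78 = 137.63 MPa
Goodman: 1/n_f = τ_a/S_se + τ_m/S_su = 120.49/479 + 137.63/1140 = 0.25155 + 0.12072 = 0.37228
n_f = 1/0.37228 = 2.686

2.69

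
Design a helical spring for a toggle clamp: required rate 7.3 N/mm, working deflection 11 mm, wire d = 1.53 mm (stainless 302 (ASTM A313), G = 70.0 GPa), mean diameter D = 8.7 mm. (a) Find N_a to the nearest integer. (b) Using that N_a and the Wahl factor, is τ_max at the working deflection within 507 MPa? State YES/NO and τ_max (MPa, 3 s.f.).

N_a = Gd⁴/(8D³k) = (70.0×10³)(1.53⁴)/(8·8.7³·7.3) = 9.975 → N_a = 10
Actual rate k = Gd⁴/(8D³·10) = 7.2814 N/mm
Working load F = kδ = 7.2814·11 = 80.096 N
C = 8.7/1.53 = 5.6863; K_W = (4C−1)/(4C−4)+0.615/C = 1.2682
τ_max = K_W·8FD/(πd³) = 1.2682·495.44 = 628.32 MPa
τ_max > 507 MPa → exceeds allowable

(a) 10 coils; (b) NO, τ_max = 628 MPa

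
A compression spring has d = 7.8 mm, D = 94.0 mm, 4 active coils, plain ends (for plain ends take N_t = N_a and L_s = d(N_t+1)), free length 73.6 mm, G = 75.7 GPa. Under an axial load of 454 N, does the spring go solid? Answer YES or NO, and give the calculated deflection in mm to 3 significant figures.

k = Gd⁴/(8D³N_a) = (75.7×10³)(7.8⁴)/(8·94.0³·4) = 10.542 N/mm
N_t = 4; L_s = 7.8·5 = 39 mm; δ_solid = L₀ − L_s = 73.6 − 39 = 34.6 mm
δ = F/k = 454/10.542 = 43.064 mm
δ ≥ δ_solid → spring goes solid

YES, δ = 43.1 mm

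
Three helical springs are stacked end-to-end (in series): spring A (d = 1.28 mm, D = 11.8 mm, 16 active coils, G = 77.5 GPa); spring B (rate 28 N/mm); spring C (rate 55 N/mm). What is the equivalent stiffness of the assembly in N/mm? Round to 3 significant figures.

k_A = Gd⁴/(8D³N_a) = (77.5×10³)(1.28⁴)/(8·11.8³·16) = 0.9892 N/mm
Series: 1/k_eq = 1/0.9892 + 1/28 + 1/55 = 1.0648; k_eq = 0.93913 N/mm

0.939 N/mm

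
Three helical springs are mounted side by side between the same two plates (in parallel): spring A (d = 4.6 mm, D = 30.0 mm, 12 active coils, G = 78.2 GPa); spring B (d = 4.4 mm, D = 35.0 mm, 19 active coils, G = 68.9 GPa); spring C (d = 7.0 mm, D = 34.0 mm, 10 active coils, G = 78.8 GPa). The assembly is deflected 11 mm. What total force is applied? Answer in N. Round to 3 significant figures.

854 N

k_A = Gd⁴/(8D³N_a) = (78.2×10³)(4.6⁴)/(8·30.0³·12) = 13.508 N/mm
k_B = Gd⁴/(8D³N_a) = (68.9×10³)(4.4⁴)/(8·35.0³·19) = 3.9626 N/mm
k_C = Gd⁴/(8D³N_a) = (78.8×10³)(7.0⁴)/(8·34.0³·10) = 60.172 N/mm
Parallel: k_eq = 13.508 + 3.9626 + 60.172 = 77.643 N/mm
F = k_eq·δ = 77.643·11 = 854.07 N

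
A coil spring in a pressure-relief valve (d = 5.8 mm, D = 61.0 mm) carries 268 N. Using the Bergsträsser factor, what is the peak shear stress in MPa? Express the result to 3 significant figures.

Spring index C = D/d = 61.0/5.8 = 10.5172
K_B = (4C+2)/(4C−3) = 44.069/39.069 = 1.1280
τ₀ = 8FD/(πd³) = 8·268·61.0/(π·5.8³) = 130784/612.96 = 213.36 MPa
τ_max = K·τ₀ = 1.1280 × 213.36 = 240.67 MPa

241 MPa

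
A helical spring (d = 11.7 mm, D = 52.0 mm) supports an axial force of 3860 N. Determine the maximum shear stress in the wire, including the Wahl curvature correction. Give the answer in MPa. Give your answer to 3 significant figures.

433 MPa

Spring index C = D/d = 52.0/11.7 = 4.4444
K_W = (4C−1)/(4C−4) + 0.615/C = 16.778/13.778 + 0.1384 = 1.3561
τ₀ = 8FD/(πd³) = 8·3860·52.0/(π·11.7³) = 1.60576e+06/5031.6 = 319.13 MPa
τ_max = K·τ₀ = 1.3561 × 319.13 = 432.78 MPa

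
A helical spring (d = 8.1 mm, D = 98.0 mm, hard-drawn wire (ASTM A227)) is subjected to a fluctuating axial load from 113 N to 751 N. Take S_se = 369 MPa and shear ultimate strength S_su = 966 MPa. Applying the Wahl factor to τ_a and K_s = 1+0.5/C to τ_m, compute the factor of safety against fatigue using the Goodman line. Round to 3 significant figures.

1.49

C = D/d = 98.0/8.1 = 12.0988; K_W = (4C−1)/(4C−4)+0.615/C = 1.1184; K_s = 1+0.5/C = 1.0413
F_a = (F_max−F_min)/2 = 319 N; F_m = (F_max+F_min)/2 = 432 N
τ_a = K_W·8F_aD/(πd³) = 1.1184 × 149.8 = 167.53 MPa
τ_m = K_s·8F_mD/(πd³) = 1.0413 × 202.86 = 211.24 MPa
Goodman: 1/n_f = τ_a/S_se + τ_m/S_su = 167.53/369 + 211.24/966 = 0.45402 + 0.21868 = 0.6727
n_f = 1/0.6727 = 1.487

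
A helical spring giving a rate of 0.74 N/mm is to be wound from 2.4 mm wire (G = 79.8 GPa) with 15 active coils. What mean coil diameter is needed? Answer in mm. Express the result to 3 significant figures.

31.0 mm

D = (Gd⁴/(8N_a·k))^(1/3) = (79.8×10³·2.4⁴/(8·15·0.74))^(1/3)
  = (29815)^(1/3) = 31.0083 mm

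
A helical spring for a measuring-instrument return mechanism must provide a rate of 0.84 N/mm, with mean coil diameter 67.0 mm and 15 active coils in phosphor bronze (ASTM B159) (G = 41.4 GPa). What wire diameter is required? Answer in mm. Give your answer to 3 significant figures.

5.20 mm

d = (8D³N_a·k / G)^(1/4) = (8·67.0³·15·0.84 / (41.4×10³))^0.25
  = (732.29)^0.25 = 5.2020 mm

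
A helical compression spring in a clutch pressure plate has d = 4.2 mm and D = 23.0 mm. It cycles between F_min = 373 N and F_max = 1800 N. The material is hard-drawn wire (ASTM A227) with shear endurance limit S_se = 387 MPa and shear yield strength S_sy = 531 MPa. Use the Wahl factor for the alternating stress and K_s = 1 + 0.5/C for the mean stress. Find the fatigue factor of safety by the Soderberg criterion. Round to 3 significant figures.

C = D/d = 23.0/4.2 = 5.4762; K_W = (4C−1)/(4C−4)+0.615/C = 1.2799; K_s = 1+0.5/C = 1.0913
F_a = (F_max−F_min)/2 = 713.5 N; F_m = (F_max+F_min)/2 = 1086.5 N
τ_a = K_W·8F_aD/(πd³) = 1.2799 × 564.05 = 721.9 MPa
τ_m = K_s·8F_mD/(πd³) = 1.0913 × 858.91 = 937.34 MPa
Soderberg: 1/n_f = τ_a/S_se + τ_m/S_sy = 721.9/387 + 937.34/531 = 1.86537 + 1.76523 = 3.6306
n_f = 1/3.6306 = 0.2754

0.275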